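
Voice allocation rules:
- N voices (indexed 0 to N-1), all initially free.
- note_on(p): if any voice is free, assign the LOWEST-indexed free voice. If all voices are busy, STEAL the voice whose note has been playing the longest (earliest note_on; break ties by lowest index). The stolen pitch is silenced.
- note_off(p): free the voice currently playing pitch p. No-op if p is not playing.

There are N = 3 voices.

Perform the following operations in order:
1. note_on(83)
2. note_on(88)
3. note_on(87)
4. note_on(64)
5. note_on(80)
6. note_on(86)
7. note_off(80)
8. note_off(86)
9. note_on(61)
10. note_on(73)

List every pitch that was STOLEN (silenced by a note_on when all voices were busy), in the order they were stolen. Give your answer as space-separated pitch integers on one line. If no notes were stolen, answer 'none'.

Op 1: note_on(83): voice 0 is free -> assigned | voices=[83 - -]
Op 2: note_on(88): voice 1 is free -> assigned | voices=[83 88 -]
Op 3: note_on(87): voice 2 is free -> assigned | voices=[83 88 87]
Op 4: note_on(64): all voices busy, STEAL voice 0 (pitch 83, oldest) -> assign | voices=[64 88 87]
Op 5: note_on(80): all voices busy, STEAL voice 1 (pitch 88, oldest) -> assign | voices=[64 80 87]
Op 6: note_on(86): all voices busy, STEAL voice 2 (pitch 87, oldest) -> assign | voices=[64 80 86]
Op 7: note_off(80): free voice 1 | voices=[64 - 86]
Op 8: note_off(86): free voice 2 | voices=[64 - -]
Op 9: note_on(61): voice 1 is free -> assigned | voices=[64 61 -]
Op 10: note_on(73): voice 2 is free -> assigned | voices=[64 61 73]

Answer: 83 88 87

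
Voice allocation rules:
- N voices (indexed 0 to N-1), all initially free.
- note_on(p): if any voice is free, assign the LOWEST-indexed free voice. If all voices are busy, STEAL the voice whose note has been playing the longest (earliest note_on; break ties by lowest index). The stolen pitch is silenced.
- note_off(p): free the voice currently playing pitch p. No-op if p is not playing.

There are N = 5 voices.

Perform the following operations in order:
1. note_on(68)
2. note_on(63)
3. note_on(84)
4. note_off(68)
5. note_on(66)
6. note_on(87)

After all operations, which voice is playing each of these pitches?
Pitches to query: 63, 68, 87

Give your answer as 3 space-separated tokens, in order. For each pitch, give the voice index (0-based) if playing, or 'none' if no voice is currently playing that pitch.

Op 1: note_on(68): voice 0 is free -> assigned | voices=[68 - - - -]
Op 2: note_on(63): voice 1 is free -> assigned | voices=[68 63 - - -]
Op 3: note_on(84): voice 2 is free -> assigned | voices=[68 63 84 - -]
Op 4: note_off(68): free voice 0 | voices=[- 63 84 - -]
Op 5: note_on(66): voice 0 is free -> assigned | voices=[66 63 84 - -]
Op 6: note_on(87): voice 3 is free -> assigned | voices=[66 63 84 87 -]

Answer: 1 none 3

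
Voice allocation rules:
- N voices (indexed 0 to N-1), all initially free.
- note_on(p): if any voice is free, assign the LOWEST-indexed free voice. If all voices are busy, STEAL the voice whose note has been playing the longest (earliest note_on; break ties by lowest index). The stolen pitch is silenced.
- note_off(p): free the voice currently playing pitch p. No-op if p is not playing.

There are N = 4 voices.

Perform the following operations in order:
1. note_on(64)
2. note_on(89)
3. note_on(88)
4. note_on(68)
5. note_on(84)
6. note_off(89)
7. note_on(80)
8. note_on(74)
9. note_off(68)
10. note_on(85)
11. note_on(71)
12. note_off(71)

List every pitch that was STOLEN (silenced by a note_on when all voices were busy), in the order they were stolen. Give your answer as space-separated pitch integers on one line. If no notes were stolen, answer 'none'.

Op 1: note_on(64): voice 0 is free -> assigned | voices=[64 - - -]
Op 2: note_on(89): voice 1 is free -> assigned | voices=[64 89 - -]
Op 3: note_on(88): voice 2 is free -> assigned | voices=[64 89 88 -]
Op 4: note_on(68): voice 3 is free -> assigned | voices=[64 89 88 68]
Op 5: note_on(84): all voices busy, STEAL voice 0 (pitch 64, oldest) -> assign | voices=[84 89 88 68]
Op 6: note_off(89): free voice 1 | voices=[84 - 88 68]
Op 7: note_on(80): voice 1 is free -> assigned | voices=[84 80 88 68]
Op 8: note_on(74): all voices busy, STEAL voice 2 (pitch 88, oldest) -> assign | voices=[84 80 74 68]
Op 9: note_off(68): free voice 3 | voices=[84 80 74 -]
Op 10: note_on(85): voice 3 is free -> assigned | voices=[84 80 74 85]
Op 11: note_on(71): all voices busy, STEAL voice 0 (pitch 84, oldest) -> assign | voices=[71 80 74 85]
Op 12: note_off(71): free voice 0 | voices=[- 80 74 85]

Answer: 64 88 84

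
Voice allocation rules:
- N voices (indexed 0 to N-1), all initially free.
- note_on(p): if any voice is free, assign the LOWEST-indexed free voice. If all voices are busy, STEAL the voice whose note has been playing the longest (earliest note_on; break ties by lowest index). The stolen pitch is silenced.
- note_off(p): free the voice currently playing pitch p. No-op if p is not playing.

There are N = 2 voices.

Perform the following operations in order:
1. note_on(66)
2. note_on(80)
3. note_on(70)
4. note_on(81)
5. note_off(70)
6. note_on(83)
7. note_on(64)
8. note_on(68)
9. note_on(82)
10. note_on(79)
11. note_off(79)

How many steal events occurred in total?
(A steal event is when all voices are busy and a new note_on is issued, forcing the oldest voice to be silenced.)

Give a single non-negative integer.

Op 1: note_on(66): voice 0 is free -> assigned | voices=[66 -]
Op 2: note_on(80): voice 1 is free -> assigned | voices=[66 80]
Op 3: note_on(70): all voices busy, STEAL voice 0 (pitch 66, oldest) -> assign | voices=[70 80]
Op 4: note_on(81): all voices busy, STEAL voice 1 (pitch 80, oldest) -> assign | voices=[70 81]
Op 5: note_off(70): free voice 0 | voices=[- 81]
Op 6: note_on(83): voice 0 is free -> assigned | voices=[83 81]
Op 7: note_on(64): all voices busy, STEAL voice 1 (pitch 81, oldest) -> assign | voices=[83 64]
Op 8: note_on(68): all voices busy, STEAL voice 0 (pitch 83, oldest) -> assign | voices=[68 64]
Op 9: note_on(82): all voices busy, STEAL voice 1 (pitch 64, oldest) -> assign | voices=[68 82]
Op 10: note_on(79): all voices busy, STEAL voice 0 (pitch 68, oldest) -> assign | voices=[79 82]
Op 11: note_off(79): free voice 0 | voices=[- 82]

Answer: 6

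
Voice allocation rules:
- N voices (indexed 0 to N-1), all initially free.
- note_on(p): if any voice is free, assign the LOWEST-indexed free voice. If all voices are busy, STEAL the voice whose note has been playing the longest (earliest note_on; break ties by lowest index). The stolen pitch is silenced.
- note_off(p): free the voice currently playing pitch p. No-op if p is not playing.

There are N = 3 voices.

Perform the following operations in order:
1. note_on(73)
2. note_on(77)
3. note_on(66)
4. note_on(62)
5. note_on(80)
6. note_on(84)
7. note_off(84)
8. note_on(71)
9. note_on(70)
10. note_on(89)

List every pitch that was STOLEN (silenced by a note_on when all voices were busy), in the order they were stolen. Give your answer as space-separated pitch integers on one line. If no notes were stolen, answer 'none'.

Op 1: note_on(73): voice 0 is free -> assigned | voices=[73 - -]
Op 2: note_on(77): voice 1 is free -> assigned | voices=[73 77 -]
Op 3: note_on(66): voice 2 is free -> assigned | voices=[73 77 66]
Op 4: note_on(62): all voices busy, STEAL voice 0 (pitch 73, oldest) -> assign | voices=[62 77 66]
Op 5: note_on(80): all voices busy, STEAL voice 1 (pitch 77, oldest) -> assign | voices=[62 80 66]
Op 6: note_on(84): all voices busy, STEAL voice 2 (pitch 66, oldest) -> assign | voices=[62 80 84]
Op 7: note_off(84): free voice 2 | voices=[62 80 -]
Op 8: note_on(71): voice 2 is free -> assigned | voices=[62 80 71]
Op 9: note_on(70): all voices busy, STEAL voice 0 (pitch 62, oldest) -> assign | voices=[70 80 71]
Op 10: note_on(89): all voices busy, STEAL voice 1 (pitch 80, oldest) -> assign | voices=[70 89 71]

Answer: 73 77 66 62 80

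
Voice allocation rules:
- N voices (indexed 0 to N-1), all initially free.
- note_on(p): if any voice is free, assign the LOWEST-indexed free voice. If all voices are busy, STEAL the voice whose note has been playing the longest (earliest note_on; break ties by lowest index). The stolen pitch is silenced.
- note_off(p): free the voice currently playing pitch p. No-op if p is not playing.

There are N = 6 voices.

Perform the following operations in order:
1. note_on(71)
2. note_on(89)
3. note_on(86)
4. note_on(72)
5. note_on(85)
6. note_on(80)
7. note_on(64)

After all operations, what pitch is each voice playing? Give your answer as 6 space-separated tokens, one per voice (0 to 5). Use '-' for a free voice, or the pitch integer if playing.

Answer: 64 89 86 72 85 80

Derivation:
Op 1: note_on(71): voice 0 is free -> assigned | voices=[71 - - - - -]
Op 2: note_on(89): voice 1 is free -> assigned | voices=[71 89 - - - -]
Op 3: note_on(86): voice 2 is free -> assigned | voices=[71 89 86 - - -]
Op 4: note_on(72): voice 3 is free -> assigned | voices=[71 89 86 72 - -]
Op 5: note_on(85): voice 4 is free -> assigned | voices=[71 89 86 72 85 -]
Op 6: note_on(80): voice 5 is free -> assigned | voices=[71 89 86 72 85 80]
Op 7: note_on(64): all voices busy, STEAL voice 0 (pitch 71, oldest) -> assign | voices=[64 89 86 72 85 80]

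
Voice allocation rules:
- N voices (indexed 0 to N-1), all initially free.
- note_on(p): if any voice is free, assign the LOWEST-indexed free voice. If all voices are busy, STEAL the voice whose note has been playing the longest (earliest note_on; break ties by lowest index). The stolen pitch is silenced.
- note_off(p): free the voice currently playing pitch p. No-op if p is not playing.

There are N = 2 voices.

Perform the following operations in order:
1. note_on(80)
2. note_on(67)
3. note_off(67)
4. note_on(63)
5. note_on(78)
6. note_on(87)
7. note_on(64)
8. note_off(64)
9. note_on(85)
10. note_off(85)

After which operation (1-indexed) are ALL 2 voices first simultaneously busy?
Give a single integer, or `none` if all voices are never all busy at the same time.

Op 1: note_on(80): voice 0 is free -> assigned | voices=[80 -]
Op 2: note_on(67): voice 1 is free -> assigned | voices=[80 67]
Op 3: note_off(67): free voice 1 | voices=[80 -]
Op 4: note_on(63): voice 1 is free -> assigned | voices=[80 63]
Op 5: note_on(78): all voices busy, STEAL voice 0 (pitch 80, oldest) -> assign | voices=[78 63]
Op 6: note_on(87): all voices busy, STEAL voice 1 (pitch 63, oldest) -> assign | voices=[78 87]
Op 7: note_on(64): all voices busy, STEAL voice 0 (pitch 78, oldest) -> assign | voices=[64 87]
Op 8: note_off(64): free voice 0 | voices=[- 87]
Op 9: note_on(85): voice 0 is free -> assigned | voices=[85 87]
Op 10: note_off(85): free voice 0 | voices=[- 87]

Answer: 2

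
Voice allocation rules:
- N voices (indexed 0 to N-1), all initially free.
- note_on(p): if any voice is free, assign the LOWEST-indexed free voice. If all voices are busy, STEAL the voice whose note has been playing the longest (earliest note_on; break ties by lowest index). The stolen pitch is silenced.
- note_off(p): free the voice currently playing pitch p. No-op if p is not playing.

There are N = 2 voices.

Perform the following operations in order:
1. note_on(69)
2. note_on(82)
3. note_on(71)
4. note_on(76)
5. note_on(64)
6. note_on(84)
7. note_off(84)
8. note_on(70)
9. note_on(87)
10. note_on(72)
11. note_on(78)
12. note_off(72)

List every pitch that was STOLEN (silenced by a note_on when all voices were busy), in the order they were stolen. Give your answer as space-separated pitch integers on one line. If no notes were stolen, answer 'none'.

Op 1: note_on(69): voice 0 is free -> assigned | voices=[69 -]
Op 2: note_on(82): voice 1 is free -> assigned | voices=[69 82]
Op 3: note_on(71): all voices busy, STEAL voice 0 (pitch 69, oldest) -> assign | voices=[71 82]
Op 4: note_on(76): all voices busy, STEAL voice 1 (pitch 82, oldest) -> assign | voices=[71 76]
Op 5: note_on(64): all voices busy, STEAL voice 0 (pitch 71, oldest) -> assign | voices=[64 76]
Op 6: note_on(84): all voices busy, STEAL voice 1 (pitch 76, oldest) -> assign | voices=[64 84]
Op 7: note_off(84): free voice 1 | voices=[64 -]
Op 8: note_on(70): voice 1 is free -> assigned | voices=[64 70]
Op 9: note_on(87): all voices busy, STEAL voice 0 (pitch 64, oldest) -> assign | voices=[87 70]
Op 10: note_on(72): all voices busy, STEAL voice 1 (pitch 70, oldest) -> assign | voices=[87 72]
Op 11: note_on(78): all voices busy, STEAL voice 0 (pitch 87, oldest) -> assign | voices=[78 72]
Op 12: note_off(72): free voice 1 | voices=[78 -]

Answer: 69 82 71 76 64 70 87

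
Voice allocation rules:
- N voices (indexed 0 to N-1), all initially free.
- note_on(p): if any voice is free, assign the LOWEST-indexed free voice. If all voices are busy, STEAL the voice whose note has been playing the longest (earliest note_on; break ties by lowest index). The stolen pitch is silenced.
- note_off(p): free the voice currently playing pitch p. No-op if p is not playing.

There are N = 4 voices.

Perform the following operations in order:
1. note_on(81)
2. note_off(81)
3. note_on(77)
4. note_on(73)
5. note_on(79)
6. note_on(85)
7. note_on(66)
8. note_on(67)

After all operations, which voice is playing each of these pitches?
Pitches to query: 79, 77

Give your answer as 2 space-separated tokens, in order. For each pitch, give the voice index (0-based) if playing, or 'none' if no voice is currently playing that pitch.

Op 1: note_on(81): voice 0 is free -> assigned | voices=[81 - - -]
Op 2: note_off(81): free voice 0 | voices=[- - - -]
Op 3: note_on(77): voice 0 is free -> assigned | voices=[77 - - -]
Op 4: note_on(73): voice 1 is free -> assigned | voices=[77 73 - -]
Op 5: note_on(79): voice 2 is free -> assigned | voices=[77 73 79 -]
Op 6: note_on(85): voice 3 is free -> assigned | voices=[77 73 79 85]
Op 7: note_on(66): all voices busy, STEAL voice 0 (pitch 77, oldest) -> assign | voices=[66 73 79 85]
Op 8: note_on(67): all voices busy, STEAL voice 1 (pitch 73, oldest) -> assign | voices=[66 67 79 85]

Answer: 2 none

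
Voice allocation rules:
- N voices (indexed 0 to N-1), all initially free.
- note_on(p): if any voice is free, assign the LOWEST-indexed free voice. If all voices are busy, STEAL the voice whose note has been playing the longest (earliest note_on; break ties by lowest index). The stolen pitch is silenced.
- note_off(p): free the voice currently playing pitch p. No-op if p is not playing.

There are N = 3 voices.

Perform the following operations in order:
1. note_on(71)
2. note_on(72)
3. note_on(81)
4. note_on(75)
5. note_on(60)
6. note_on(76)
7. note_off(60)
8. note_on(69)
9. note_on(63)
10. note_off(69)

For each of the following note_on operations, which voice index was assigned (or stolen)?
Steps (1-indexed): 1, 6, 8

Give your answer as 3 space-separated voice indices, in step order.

Answer: 0 2 1

Derivation:
Op 1: note_on(71): voice 0 is free -> assigned | voices=[71 - -]
Op 2: note_on(72): voice 1 is free -> assigned | voices=[71 72 -]
Op 3: note_on(81): voice 2 is free -> assigned | voices=[71 72 81]
Op 4: note_on(75): all voices busy, STEAL voice 0 (pitch 71, oldest) -> assign | voices=[75 72 81]
Op 5: note_on(60): all voices busy, STEAL voice 1 (pitch 72, oldest) -> assign | voices=[75 60 81]
Op 6: note_on(76): all voices busy, STEAL voice 2 (pitch 81, oldest) -> assign | voices=[75 60 76]
Op 7: note_off(60): free voice 1 | voices=[75 - 76]
Op 8: note_on(69): voice 1 is free -> assigned | voices=[75 69 76]
Op 9: note_on(63): all voices busy, STEAL voice 0 (pitch 75, oldest) -> assign | voices=[63 69 76]
Op 10: note_off(69): free voice 1 | voices=[63 - 76]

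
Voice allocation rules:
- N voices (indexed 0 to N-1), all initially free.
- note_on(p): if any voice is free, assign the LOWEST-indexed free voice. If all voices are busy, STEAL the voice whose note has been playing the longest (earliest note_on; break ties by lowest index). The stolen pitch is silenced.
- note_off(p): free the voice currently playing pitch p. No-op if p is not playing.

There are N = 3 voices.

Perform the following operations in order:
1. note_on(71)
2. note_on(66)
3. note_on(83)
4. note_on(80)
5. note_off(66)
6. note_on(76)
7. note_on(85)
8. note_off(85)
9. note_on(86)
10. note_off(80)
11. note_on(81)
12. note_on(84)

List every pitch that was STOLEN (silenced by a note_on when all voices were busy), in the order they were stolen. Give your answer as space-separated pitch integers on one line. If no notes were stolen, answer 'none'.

Answer: 71 83 76

Derivation:
Op 1: note_on(71): voice 0 is free -> assigned | voices=[71 - -]
Op 2: note_on(66): voice 1 is free -> assigned | voices=[71 66 -]
Op 3: note_on(83): voice 2 is free -> assigned | voices=[71 66 83]
Op 4: note_on(80): all voices busy, STEAL voice 0 (pitch 71, oldest) -> assign | voices=[80 66 83]
Op 5: note_off(66): free voice 1 | voices=[80 - 83]
Op 6: note_on(76): voice 1 is free -> assigned | voices=[80 76 83]
Op 7: note_on(85): all voices busy, STEAL voice 2 (pitch 83, oldest) -> assign | voices=[80 76 85]
Op 8: note_off(85): free voice 2 | voices=[80 76 -]
Op 9: note_on(86): voice 2 is free -> assigned | voices=[80 76 86]
Op 10: note_off(80): free voice 0 | voices=[- 76 86]
Op 11: note_on(81): voice 0 is free -> assigned | voices=[81 76 86]
Op 12: note_on(84): all voices busy, STEAL voice 1 (pitch 76, oldest) -> assign | voices=[81 84 86]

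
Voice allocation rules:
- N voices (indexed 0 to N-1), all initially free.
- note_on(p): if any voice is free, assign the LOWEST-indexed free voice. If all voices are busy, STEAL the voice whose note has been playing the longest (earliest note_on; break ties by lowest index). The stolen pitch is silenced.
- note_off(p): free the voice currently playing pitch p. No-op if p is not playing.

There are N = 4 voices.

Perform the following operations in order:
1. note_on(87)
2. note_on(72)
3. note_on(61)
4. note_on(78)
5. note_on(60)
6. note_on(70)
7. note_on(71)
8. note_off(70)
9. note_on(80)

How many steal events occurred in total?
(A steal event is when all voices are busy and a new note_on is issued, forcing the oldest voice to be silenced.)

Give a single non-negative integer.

Op 1: note_on(87): voice 0 is free -> assigned | voices=[87 - - -]
Op 2: note_on(72): voice 1 is free -> assigned | voices=[87 72 - -]
Op 3: note_on(61): voice 2 is free -> assigned | voices=[87 72 61 -]
Op 4: note_on(78): voice 3 is free -> assigned | voices=[87 72 61 78]
Op 5: note_on(60): all voices busy, STEAL voice 0 (pitch 87, oldest) -> assign | voices=[60 72 61 78]
Op 6: note_on(70): all voices busy, STEAL voice 1 (pitch 72, oldest) -> assign | voices=[60 70 61 78]
Op 7: note_on(71): all voices busy, STEAL voice 2 (pitch 61, oldest) -> assign | voices=[60 70 71 78]
Op 8: note_off(70): free voice 1 | voices=[60 - 71 78]
Op 9: note_on(80): voice 1 is free -> assigned | voices=[60 80 71 78]

Answer: 3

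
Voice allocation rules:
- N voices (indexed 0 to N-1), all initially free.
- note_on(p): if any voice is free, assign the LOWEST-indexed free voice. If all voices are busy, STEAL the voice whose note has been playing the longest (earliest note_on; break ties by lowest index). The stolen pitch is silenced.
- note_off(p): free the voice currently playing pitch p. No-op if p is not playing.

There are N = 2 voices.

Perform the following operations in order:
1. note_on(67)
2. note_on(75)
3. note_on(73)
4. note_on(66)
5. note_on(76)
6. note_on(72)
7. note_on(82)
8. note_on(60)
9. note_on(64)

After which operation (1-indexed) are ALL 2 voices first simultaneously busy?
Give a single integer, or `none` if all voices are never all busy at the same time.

Answer: 2

Derivation:
Op 1: note_on(67): voice 0 is free -> assigned | voices=[67 -]
Op 2: note_on(75): voice 1 is free -> assigned | voices=[67 75]
Op 3: note_on(73): all voices busy, STEAL voice 0 (pitch 67, oldest) -> assign | voices=[73 75]
Op 4: note_on(66): all voices busy, STEAL voice 1 (pitch 75, oldest) -> assign | voices=[73 66]
Op 5: note_on(76): all voices busy, STEAL voice 0 (pitch 73, oldest) -> assign | voices=[76 66]
Op 6: note_on(72): all voices busy, STEAL voice 1 (pitch 66, oldest) -> assign | voices=[76 72]
Op 7: note_on(82): all voices busy, STEAL voice 0 (pitch 76, oldest) -> assign | voices=[82 72]
Op 8: note_on(60): all voices busy, STEAL voice 1 (pitch 72, oldest) -> assign | voices=[82 60]
Op 9: note_on(64): all voices busy, STEAL voice 0 (pitch 82, oldest) -> assign | voices=[64 60]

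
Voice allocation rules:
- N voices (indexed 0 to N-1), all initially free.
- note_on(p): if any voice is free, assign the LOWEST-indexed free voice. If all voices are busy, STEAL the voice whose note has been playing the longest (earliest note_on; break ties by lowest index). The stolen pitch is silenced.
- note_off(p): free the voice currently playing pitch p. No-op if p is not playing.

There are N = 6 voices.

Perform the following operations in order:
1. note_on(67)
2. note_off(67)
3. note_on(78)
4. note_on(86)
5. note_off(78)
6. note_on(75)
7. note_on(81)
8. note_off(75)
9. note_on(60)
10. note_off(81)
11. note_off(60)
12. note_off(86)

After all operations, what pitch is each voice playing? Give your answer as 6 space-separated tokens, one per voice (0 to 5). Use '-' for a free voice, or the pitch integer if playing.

Op 1: note_on(67): voice 0 is free -> assigned | voices=[67 - - - - -]
Op 2: note_off(67): free voice 0 | voices=[- - - - - -]
Op 3: note_on(78): voice 0 is free -> assigned | voices=[78 - - - - -]
Op 4: note_on(86): voice 1 is free -> assigned | voices=[78 86 - - - -]
Op 5: note_off(78): free voice 0 | voices=[- 86 - - - -]
Op 6: note_on(75): voice 0 is free -> assigned | voices=[75 86 - - - -]
Op 7: note_on(81): voice 2 is free -> assigned | voices=[75 86 81 - - -]
Op 8: note_off(75): free voice 0 | voices=[- 86 81 - - -]
Op 9: note_on(60): voice 0 is free -> assigned | voices=[60 86 81 - - -]
Op 10: note_off(81): free voice 2 | voices=[60 86 - - - -]
Op 11: note_off(60): free voice 0 | voices=[- 86 - - - -]
Op 12: note_off(86): free voice 1 | voices=[- - - - - -]

Answer: - - - - - -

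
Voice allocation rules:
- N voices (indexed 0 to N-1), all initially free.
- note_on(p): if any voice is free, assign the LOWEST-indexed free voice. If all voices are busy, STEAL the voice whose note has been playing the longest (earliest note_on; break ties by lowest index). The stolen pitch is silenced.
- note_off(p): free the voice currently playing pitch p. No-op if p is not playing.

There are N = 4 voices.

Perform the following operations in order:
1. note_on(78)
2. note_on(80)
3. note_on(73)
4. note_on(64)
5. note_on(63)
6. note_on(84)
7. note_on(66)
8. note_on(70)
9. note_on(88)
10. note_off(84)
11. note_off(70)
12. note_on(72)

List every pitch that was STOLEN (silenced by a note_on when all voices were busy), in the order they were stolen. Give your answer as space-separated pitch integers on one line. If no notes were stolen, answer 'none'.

Answer: 78 80 73 64 63

Derivation:
Op 1: note_on(78): voice 0 is free -> assigned | voices=[78 - - -]
Op 2: note_on(80): voice 1 is free -> assigned | voices=[78 80 - -]
Op 3: note_on(73): voice 2 is free -> assigned | voices=[78 80 73 -]
Op 4: note_on(64): voice 3 is free -> assigned | voices=[78 80 73 64]
Op 5: note_on(63): all voices busy, STEAL voice 0 (pitch 78, oldest) -> assign | voices=[63 80 73 64]
Op 6: note_on(84): all voices busy, STEAL voice 1 (pitch 80, oldest) -> assign | voices=[63 84 73 64]
Op 7: note_on(66): all voices busy, STEAL voice 2 (pitch 73, oldest) -> assign | voices=[63 84 66 64]
Op 8: note_on(70): all voices busy, STEAL voice 3 (pitch 64, oldest) -> assign | voices=[63 84 66 70]
Op 9: note_on(88): all voices busy, STEAL voice 0 (pitch 63, oldest) -> assign | voices=[88 84 66 70]
Op 10: note_off(84): free voice 1 | voices=[88 - 66 70]
Op 11: note_off(70): free voice 3 | voices=[88 - 66 -]
Op 12: note_on(72): voice 1 is free -> assigned | voices=[88 72 66 -]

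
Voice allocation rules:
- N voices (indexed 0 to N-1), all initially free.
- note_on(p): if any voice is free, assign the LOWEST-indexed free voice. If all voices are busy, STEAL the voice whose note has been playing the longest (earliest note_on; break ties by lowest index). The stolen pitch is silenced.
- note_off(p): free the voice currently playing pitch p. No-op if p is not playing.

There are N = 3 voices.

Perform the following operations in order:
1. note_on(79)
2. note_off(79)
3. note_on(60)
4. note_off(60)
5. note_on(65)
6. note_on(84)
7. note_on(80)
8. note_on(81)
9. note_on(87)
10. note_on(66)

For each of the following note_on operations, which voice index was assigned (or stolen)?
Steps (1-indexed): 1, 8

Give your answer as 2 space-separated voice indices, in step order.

Op 1: note_on(79): voice 0 is free -> assigned | voices=[79 - -]
Op 2: note_off(79): free voice 0 | voices=[- - -]
Op 3: note_on(60): voice 0 is free -> assigned | voices=[60 - -]
Op 4: note_off(60): free voice 0 | voices=[- - -]
Op 5: note_on(65): voice 0 is free -> assigned | voices=[65 - -]
Op 6: note_on(84): voice 1 is free -> assigned | voices=[65 84 -]
Op 7: note_on(80): voice 2 is free -> assigned | voices=[65 84 80]
Op 8: note_on(81): all voices busy, STEAL voice 0 (pitch 65, oldest) -> assign | voices=[81 84 80]
Op 9: note_on(87): all voices busy, STEAL voice 1 (pitch 84, oldest) -> assign | voices=[81 87 80]
Op 10: note_on(66): all voices busy, STEAL voice 2 (pitch 80, oldest) -> assign | voices=[81 87 66]

Answer: 0 0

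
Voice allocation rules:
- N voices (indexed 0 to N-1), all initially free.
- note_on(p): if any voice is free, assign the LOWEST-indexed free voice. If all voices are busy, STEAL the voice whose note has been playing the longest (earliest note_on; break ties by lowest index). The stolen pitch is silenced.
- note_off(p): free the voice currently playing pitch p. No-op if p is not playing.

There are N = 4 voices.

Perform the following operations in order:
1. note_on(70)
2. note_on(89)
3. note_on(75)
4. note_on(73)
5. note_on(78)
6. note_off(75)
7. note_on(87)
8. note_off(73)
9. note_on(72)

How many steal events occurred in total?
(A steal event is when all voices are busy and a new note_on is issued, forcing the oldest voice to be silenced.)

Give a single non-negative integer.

Answer: 1

Derivation:
Op 1: note_on(70): voice 0 is free -> assigned | voices=[70 - - -]
Op 2: note_on(89): voice 1 is free -> assigned | voices=[70 89 - -]
Op 3: note_on(75): voice 2 is free -> assigned | voices=[70 89 75 -]
Op 4: note_on(73): voice 3 is free -> assigned | voices=[70 89 75 73]
Op 5: note_on(78): all voices busy, STEAL voice 0 (pitch 70, oldest) -> assign | voices=[78 89 75 73]
Op 6: note_off(75): free voice 2 | voices=[78 89 - 73]
Op 7: note_on(87): voice 2 is free -> assigned | voices=[78 89 87 73]
Op 8: note_off(73): free voice 3 | voices=[78 89 87 -]
Op 9: note_on(72): voice 3 is free -> assigned | voices=[78 89 87 72]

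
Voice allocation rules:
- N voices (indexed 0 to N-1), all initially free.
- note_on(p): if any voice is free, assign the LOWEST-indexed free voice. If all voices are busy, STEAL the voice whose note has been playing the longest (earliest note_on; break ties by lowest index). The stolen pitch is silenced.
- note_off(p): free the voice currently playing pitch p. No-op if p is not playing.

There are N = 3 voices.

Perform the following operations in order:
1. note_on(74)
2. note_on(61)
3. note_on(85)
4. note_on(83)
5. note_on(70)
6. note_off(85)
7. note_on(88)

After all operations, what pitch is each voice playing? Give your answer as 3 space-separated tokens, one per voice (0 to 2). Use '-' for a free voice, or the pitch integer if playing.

Op 1: note_on(74): voice 0 is free -> assigned | voices=[74 - -]
Op 2: note_on(61): voice 1 is free -> assigned | voices=[74 61 -]
Op 3: note_on(85): voice 2 is free -> assigned | voices=[74 61 85]
Op 4: note_on(83): all voices busy, STEAL voice 0 (pitch 74, oldest) -> assign | voices=[83 61 85]
Op 5: note_on(70): all voices busy, STEAL voice 1 (pitch 61, oldest) -> assign | voices=[83 70 85]
Op 6: note_off(85): free voice 2 | voices=[83 70 -]
Op 7: note_on(88): voice 2 is free -> assigned | voices=[83 70 88]

Answer: 83 70 88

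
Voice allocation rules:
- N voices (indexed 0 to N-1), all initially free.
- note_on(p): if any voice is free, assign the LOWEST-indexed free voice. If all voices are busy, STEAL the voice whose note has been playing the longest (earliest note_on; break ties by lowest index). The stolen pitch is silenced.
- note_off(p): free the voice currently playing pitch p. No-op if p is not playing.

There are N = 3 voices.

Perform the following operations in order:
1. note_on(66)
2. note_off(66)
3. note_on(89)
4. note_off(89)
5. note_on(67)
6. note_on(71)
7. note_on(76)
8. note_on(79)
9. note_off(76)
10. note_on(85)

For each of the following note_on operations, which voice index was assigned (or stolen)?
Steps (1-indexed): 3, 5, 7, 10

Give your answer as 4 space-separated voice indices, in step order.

Op 1: note_on(66): voice 0 is free -> assigned | voices=[66 - -]
Op 2: note_off(66): free voice 0 | voices=[- - -]
Op 3: note_on(89): voice 0 is free -> assigned | voices=[89 - -]
Op 4: note_off(89): free voice 0 | voices=[- - -]
Op 5: note_on(67): voice 0 is free -> assigned | voices=[67 - -]
Op 6: note_on(71): voice 1 is free -> assigned | voices=[67 71 -]
Op 7: note_on(76): voice 2 is free -> assigned | voices=[67 71 76]
Op 8: note_on(79): all voices busy, STEAL voice 0 (pitch 67, oldest) -> assign | voices=[79 71 76]
Op 9: note_off(76): free voice 2 | voices=[79 71 -]
Op 10: note_on(85): voice 2 is free -> assigned | voices=[79 71 85]

Answer: 0 0 2 2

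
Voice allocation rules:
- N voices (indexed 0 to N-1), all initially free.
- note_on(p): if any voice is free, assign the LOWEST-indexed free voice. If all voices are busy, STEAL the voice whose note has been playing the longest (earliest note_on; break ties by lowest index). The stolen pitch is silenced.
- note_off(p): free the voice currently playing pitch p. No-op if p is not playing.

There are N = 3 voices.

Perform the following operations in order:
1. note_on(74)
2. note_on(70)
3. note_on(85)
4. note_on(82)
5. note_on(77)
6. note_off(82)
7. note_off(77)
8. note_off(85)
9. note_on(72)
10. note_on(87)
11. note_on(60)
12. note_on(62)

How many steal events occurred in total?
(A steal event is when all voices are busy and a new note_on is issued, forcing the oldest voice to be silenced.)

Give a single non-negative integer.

Answer: 3

Derivation:
Op 1: note_on(74): voice 0 is free -> assigned | voices=[74 - -]
Op 2: note_on(70): voice 1 is free -> assigned | voices=[74 70 -]
Op 3: note_on(85): voice 2 is free -> assigned | voices=[74 70 85]
Op 4: note_on(82): all voices busy, STEAL voice 0 (pitch 74, oldest) -> assign | voices=[82 70 85]
Op 5: note_on(77): all voices busy, STEAL voice 1 (pitch 70, oldest) -> assign | voices=[82 77 85]
Op 6: note_off(82): free voice 0 | voices=[- 77 85]
Op 7: note_off(77): free voice 1 | voices=[- - 85]
Op 8: note_off(85): free voice 2 | voices=[- - -]
Op 9: note_on(72): voice 0 is free -> assigned | voices=[72 - -]
Op 10: note_on(87): voice 1 is free -> assigned | voices=[72 87 -]
Op 11: note_on(60): voice 2 is free -> assigned | voices=[72 87 60]
Op 12: note_on(62): all voices busy, STEAL voice 0 (pitch 72, oldest) -> assign | voices=[62 87 60]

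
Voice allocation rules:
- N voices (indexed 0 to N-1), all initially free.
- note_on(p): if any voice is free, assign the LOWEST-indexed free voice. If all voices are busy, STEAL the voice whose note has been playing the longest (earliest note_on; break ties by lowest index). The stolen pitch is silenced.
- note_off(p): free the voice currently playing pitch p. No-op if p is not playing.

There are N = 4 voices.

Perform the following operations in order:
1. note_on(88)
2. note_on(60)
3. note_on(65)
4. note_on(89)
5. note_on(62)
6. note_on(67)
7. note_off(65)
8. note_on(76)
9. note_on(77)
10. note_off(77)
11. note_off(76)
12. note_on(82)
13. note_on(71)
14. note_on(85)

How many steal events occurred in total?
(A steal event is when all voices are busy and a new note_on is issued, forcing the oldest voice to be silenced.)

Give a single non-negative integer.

Answer: 4

Derivation:
Op 1: note_on(88): voice 0 is free -> assigned | voices=[88 - - -]
Op 2: note_on(60): voice 1 is free -> assigned | voices=[88 60 - -]
Op 3: note_on(65): voice 2 is free -> assigned | voices=[88 60 65 -]
Op 4: note_on(89): voice 3 is free -> assigned | voices=[88 60 65 89]
Op 5: note_on(62): all voices busy, STEAL voice 0 (pitch 88, oldest) -> assign | voices=[62 60 65 89]
Op 6: note_on(67): all voices busy, STEAL voice 1 (pitch 60, oldest) -> assign | voices=[62 67 65 89]
Op 7: note_off(65): free voice 2 | voices=[62 67 - 89]
Op 8: note_on(76): voice 2 is free -> assigned | voices=[62 67 76 89]
Op 9: note_on(77): all voices busy, STEAL voice 3 (pitch 89, oldest) -> assign | voices=[62 67 76 77]
Op 10: note_off(77): free voice 3 | voices=[62 67 76 -]
Op 11: note_off(76): free voice 2 | voices=[62 67 - -]
Op 12: note_on(82): voice 2 is free -> assigned | voices=[62 67 82 -]
Op 13: note_on(71): voice 3 is free -> assigned | voices=[62 67 82 71]
Op 14: note_on(85): all voices busy, STEAL voice 0 (pitch 62, oldest) -> assign | voices=[85 67 82 71]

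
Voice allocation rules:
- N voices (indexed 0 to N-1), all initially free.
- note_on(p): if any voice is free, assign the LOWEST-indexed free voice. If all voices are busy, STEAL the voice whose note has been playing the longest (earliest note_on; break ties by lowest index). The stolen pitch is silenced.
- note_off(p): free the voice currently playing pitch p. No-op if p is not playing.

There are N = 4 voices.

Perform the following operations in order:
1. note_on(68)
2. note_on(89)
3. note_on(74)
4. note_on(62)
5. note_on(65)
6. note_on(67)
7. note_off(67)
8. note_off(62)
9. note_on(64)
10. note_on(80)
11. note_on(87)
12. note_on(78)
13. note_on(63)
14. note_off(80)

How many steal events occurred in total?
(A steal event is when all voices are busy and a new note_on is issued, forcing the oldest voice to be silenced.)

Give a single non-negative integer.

Op 1: note_on(68): voice 0 is free -> assigned | voices=[68 - - -]
Op 2: note_on(89): voice 1 is free -> assigned | voices=[68 89 - -]
Op 3: note_on(74): voice 2 is free -> assigned | voices=[68 89 74 -]
Op 4: note_on(62): voice 3 is free -> assigned | voices=[68 89 74 62]
Op 5: note_on(65): all voices busy, STEAL voice 0 (pitch 68, oldest) -> assign | voices=[65 89 74 62]
Op 6: note_on(67): all voices busy, STEAL voice 1 (pitch 89, oldest) -> assign | voices=[65 67 74 62]
Op 7: note_off(67): free voice 1 | voices=[65 - 74 62]
Op 8: note_off(62): free voice 3 | voices=[65 - 74 -]
Op 9: note_on(64): voice 1 is free -> assigned | voices=[65 64 74 -]
Op 10: note_on(80): voice 3 is free -> assigned | voices=[65 64 74 80]
Op 11: note_on(87): all voices busy, STEAL voice 2 (pitch 74, oldest) -> assign | voices=[65 64 87 80]
Op 12: note_on(78): all voices busy, STEAL voice 0 (pitch 65, oldest) -> assign | voices=[78 64 87 80]
Op 13: note_on(63): all voices busy, STEAL voice 1 (pitch 64, oldest) -> assign | voices=[78 63 87 80]
Op 14: note_off(80): free voice 3 | voices=[78 63 87 -]

Answer: 5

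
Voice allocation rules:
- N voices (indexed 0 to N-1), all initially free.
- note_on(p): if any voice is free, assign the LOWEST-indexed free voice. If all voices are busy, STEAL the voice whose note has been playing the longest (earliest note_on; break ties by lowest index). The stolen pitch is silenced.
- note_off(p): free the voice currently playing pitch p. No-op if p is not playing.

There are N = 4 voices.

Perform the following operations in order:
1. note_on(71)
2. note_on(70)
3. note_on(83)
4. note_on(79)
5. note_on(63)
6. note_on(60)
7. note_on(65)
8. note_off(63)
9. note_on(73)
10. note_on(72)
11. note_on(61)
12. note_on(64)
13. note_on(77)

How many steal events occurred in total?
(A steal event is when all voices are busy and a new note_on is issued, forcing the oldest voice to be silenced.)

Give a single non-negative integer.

Op 1: note_on(71): voice 0 is free -> assigned | voices=[71 - - -]
Op 2: note_on(70): voice 1 is free -> assigned | voices=[71 70 - -]
Op 3: note_on(83): voice 2 is free -> assigned | voices=[71 70 83 -]
Op 4: note_on(79): voice 3 is free -> assigned | voices=[71 70 83 79]
Op 5: note_on(63): all voices busy, STEAL voice 0 (pitch 71, oldest) -> assign | voices=[63 70 83 79]
Op 6: note_on(60): all voices busy, STEAL voice 1 (pitch 70, oldest) -> assign | voices=[63 60 83 79]
Op 7: note_on(65): all voices busy, STEAL voice 2 (pitch 83, oldest) -> assign | voices=[63 60 65 79]
Op 8: note_off(63): free voice 0 | voices=[- 60 65 79]
Op 9: note_on(73): voice 0 is free -> assigned | voices=[73 60 65 79]
Op 10: note_on(72): all voices busy, STEAL voice 3 (pitch 79, oldest) -> assign | voices=[73 60 65 72]
Op 11: note_on(61): all voices busy, STEAL voice 1 (pitch 60, oldest) -> assign | voices=[73 61 65 72]
Op 12: note_on(64): all voices busy, STEAL voice 2 (pitch 65, oldest) -> assign | voices=[73 61 64 72]
Op 13: note_on(77): all voices busy, STEAL voice 0 (pitch 73, oldest) -> assign | voices=[77 61 64 72]

Answer: 7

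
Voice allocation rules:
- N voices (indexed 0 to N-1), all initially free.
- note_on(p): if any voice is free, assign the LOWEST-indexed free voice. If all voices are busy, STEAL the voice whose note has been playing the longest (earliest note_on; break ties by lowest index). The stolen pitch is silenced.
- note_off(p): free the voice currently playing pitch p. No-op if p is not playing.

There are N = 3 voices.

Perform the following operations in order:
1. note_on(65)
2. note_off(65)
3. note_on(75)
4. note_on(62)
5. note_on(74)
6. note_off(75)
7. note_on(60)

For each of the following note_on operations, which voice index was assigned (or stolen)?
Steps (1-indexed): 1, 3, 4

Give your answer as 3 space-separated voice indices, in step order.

Op 1: note_on(65): voice 0 is free -> assigned | voices=[65 - -]
Op 2: note_off(65): free voice 0 | voices=[- - -]
Op 3: note_on(75): voice 0 is free -> assigned | voices=[75 - -]
Op 4: note_on(62): voice 1 is free -> assigned | voices=[75 62 -]
Op 5: note_on(74): voice 2 is free -> assigned | voices=[75 62 74]
Op 6: note_off(75): free voice 0 | voices=[- 62 74]
Op 7: note_on(60): voice 0 is free -> assigned | voices=[60 62 74]

Answer: 0 0 1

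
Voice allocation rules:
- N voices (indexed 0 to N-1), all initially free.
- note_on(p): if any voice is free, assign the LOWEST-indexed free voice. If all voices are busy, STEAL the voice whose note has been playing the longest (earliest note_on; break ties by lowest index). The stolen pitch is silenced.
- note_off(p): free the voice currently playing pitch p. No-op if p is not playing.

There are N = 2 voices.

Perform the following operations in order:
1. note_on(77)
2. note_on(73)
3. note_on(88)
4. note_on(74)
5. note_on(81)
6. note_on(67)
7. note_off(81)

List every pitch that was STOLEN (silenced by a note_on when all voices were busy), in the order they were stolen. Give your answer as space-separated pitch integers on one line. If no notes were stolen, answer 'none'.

Op 1: note_on(77): voice 0 is free -> assigned | voices=[77 -]
Op 2: note_on(73): voice 1 is free -> assigned | voices=[77 73]
Op 3: note_on(88): all voices busy, STEAL voice 0 (pitch 77, oldest) -> assign | voices=[88 73]
Op 4: note_on(74): all voices busy, STEAL voice 1 (pitch 73, oldest) -> assign | voices=[88 74]
Op 5: note_on(81): all voices busy, STEAL voice 0 (pitch 88, oldest) -> assign | voices=[81 74]
Op 6: note_on(67): all voices busy, STEAL voice 1 (pitch 74, oldest) -> assign | voices=[81 67]
Op 7: note_off(81): free voice 0 | voices=[- 67]

Answer: 77 73 88 74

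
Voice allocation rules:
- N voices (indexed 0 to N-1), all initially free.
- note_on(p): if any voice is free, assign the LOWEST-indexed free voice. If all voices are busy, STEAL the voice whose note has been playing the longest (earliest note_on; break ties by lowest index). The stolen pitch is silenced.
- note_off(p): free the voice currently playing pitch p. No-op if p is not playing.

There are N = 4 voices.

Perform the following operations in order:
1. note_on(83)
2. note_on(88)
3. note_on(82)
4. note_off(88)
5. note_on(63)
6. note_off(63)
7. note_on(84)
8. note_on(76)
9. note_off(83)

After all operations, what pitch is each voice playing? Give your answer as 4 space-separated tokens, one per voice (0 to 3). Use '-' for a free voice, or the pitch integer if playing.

Op 1: note_on(83): voice 0 is free -> assigned | voices=[83 - - -]
Op 2: note_on(88): voice 1 is free -> assigned | voices=[83 88 - -]
Op 3: note_on(82): voice 2 is free -> assigned | voices=[83 88 82 -]
Op 4: note_off(88): free voice 1 | voices=[83 - 82 -]
Op 5: note_on(63): voice 1 is free -> assigned | voices=[83 63 82 -]
Op 6: note_off(63): free voice 1 | voices=[83 - 82 -]
Op 7: note_on(84): voice 1 is free -> assigned | voices=[83 84 82 -]
Op 8: note_on(76): voice 3 is free -> assigned | voices=[83 84 82 76]
Op 9: note_off(83): free voice 0 | voices=[- 84 82 76]

Answer: - 84 82 76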